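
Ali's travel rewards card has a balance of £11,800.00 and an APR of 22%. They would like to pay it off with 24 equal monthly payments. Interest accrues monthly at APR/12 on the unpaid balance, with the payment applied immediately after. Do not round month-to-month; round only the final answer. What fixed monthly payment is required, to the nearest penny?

Monthly rate r = 22%/12 = 1.83333% = 0.0183333.
Level-payment amortization: P = B₀·r / (1 − (1+r)^(−n)) = 11800.00·0.0183333 / (1 − 1.01833^(−24)).
Denominator 1 − (1+r)^(−24) = 0.353392164.
P = 216.333 / 0.353392164 ≈ 612.16.

£612.16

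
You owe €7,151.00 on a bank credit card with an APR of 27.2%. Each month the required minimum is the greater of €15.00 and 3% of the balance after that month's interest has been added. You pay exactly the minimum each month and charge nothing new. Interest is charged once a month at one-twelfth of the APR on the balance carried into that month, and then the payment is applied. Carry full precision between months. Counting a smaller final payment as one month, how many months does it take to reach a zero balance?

394 months

Monthly rate r = 27.2%/12 = 2.26667% = 0.0226667.
While 3% of the post-interest balance exceeds €15.00, each month B ← (B·(1+r))·(1 − 0.03), i.e. B shrinks by the factor (1+r)·0.97 = 0.99199.
This holds for months 1–334. Entering month 335 the balance is €486.76; 3% of the post-interest balance is now below €15.00, so the flat €15.00 minimum applies from here.
From month 335 a fixed €15.00 at rate r clears €486.76 in 60 more payments. Total: 334 + 60 = 394 months.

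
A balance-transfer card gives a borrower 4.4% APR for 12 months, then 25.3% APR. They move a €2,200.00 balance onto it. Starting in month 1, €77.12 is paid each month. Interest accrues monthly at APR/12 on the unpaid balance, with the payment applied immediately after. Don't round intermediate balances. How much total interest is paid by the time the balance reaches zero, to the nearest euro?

Promo months 1–12 at r₀ = 4.4%/12 = 0.00366667; months 13+ at r₁ = 25.3%/12 = 0.0210833.
After month 12: iterate B ← B·(1+r₀) − €77.12 for 12 months → €1,354.44.
Then at r₁ with €77.12/mo: n₂ = −ln(1 − r₁·B/P)/ln(1+r₁) ≈ 22.17 → 23 more payments.
Total paid = 34·€77.12 + €12.95 = €2,635.03; interest = €2,635.03 − €2,200.00 = €435.03.

€435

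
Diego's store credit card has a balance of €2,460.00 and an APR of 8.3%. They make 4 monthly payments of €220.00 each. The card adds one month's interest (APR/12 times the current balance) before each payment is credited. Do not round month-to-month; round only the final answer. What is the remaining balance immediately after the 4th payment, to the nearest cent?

€1,639.60

Monthly rate r = 8.3%/12 = 0.691667% = 0.00691667.
Each month: B ← B·(1+r) − €220.00.
Month 1: interest €17.02; balance after payment €2,257.01.
Month 2: interest €15.61; balance after payment €2,052.63.
Month 3: interest €14.20; balance after payment €1,846.82.
Month 4: interest €12.77; balance after payment €1,639.60.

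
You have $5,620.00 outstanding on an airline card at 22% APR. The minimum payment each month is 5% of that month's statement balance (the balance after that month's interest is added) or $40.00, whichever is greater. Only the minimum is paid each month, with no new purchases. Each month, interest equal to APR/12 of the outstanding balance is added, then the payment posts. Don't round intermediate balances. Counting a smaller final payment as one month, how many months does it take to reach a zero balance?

Monthly rate r = 22%/12 = 1.83333% = 0.0183333.
While 5% of the post-interest balance exceeds $40.00, each month B ← (B·(1+r))·(1 − 0.05), i.e. B shrinks by the factor (1+r)·0.95 = 0.96742.
This holds for months 1–60. Entering month 61 the balance is $770.11; 5% of the post-interest balance is now below $40.00, so the flat $40.00 minimum applies from here.
From month 61 a fixed $40.00 at rate r clears $770.11 in 24 more payments. Total: 60 + 24 = 84 months.

84 months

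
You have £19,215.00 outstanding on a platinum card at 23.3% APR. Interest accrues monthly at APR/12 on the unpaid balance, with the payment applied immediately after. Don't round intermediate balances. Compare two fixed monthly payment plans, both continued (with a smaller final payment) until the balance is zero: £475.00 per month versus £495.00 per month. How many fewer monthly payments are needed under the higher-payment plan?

Monthly rate r = 23.3%/12 = 1.94167% = 0.0194167.
At £475.00/mo: n = ⌈−ln(1 − rB₀/P)/ln(1+r)⌉ = 81 payments (last £19.73); total interest = total paid − £19,215.00 = £18,804.73.
At £495.00/mo: 73 payments (last £430.00); total interest £16,855.00.
Payments saved = 81 − 73 = 8.

8 fewer payments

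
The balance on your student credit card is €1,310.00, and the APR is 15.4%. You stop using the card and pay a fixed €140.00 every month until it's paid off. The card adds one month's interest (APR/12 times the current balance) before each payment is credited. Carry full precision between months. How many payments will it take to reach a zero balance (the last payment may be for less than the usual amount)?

11 months

Monthly rate r = 15.4%/12 = 1.28333% = 0.0128333.
Recurrence: B ← B·(1+r) − €140.00.
Month 1: interest €16.81; balance after payment €1,186.81.
Month 2: interest €15.23; balance after payment €1,062.04.
Closed form: n = −ln(1 − rB₀/P)/ln(1+r) = −ln(0.87992)/ln(1.01283) ≈ 10.032, so the balance reaches zero during payment 11.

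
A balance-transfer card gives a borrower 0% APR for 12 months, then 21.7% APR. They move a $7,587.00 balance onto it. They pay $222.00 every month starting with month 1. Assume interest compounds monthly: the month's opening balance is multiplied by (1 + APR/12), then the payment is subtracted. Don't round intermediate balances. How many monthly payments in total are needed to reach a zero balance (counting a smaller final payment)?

Promo months 1–12 at r₀ = 0%/12 = 0; months 13+ at r₁ = 21.7%/12 = 0.0180833.
After month 12 (no interest yet): B = $7,587.00 − 12·$222.00 = $4,923.00.
Then at r₁ with $222.00/mo: n₂ = −ln(1 − r₁·B/P)/ln(1+r₁) ≈ 28.60 → 29 more payments.

41 months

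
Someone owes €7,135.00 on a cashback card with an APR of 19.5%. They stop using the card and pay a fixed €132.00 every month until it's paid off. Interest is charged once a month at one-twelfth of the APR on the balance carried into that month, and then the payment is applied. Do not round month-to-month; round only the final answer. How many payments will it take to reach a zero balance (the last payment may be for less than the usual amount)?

131 months

Monthly rate r = 19.5%/12 = 1.625% = 0.01625.
Recurrence: B ← B·(1+r) − €132.00.
Month 1: interest €115.94; balance after payment €7,118.94.
Month 2: interest €115.68; balance after payment €7,102.63.
Closed form: n = −ln(1 − rB₀/P)/ln(1+r) = −ln(0.12164)/ln(1.01625) ≈ 130.694, so the balance reaches zero during payment 131.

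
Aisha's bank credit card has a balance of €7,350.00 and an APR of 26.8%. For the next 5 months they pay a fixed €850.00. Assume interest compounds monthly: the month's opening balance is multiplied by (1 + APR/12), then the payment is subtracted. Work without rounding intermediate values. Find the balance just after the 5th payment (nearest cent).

Monthly rate r = 26.8%/12 = 2.23333% = 0.0223333.
Each month: B ← B·(1+r) − €850.00.
Month 1: interest €164.15; balance after payment €6,664.15.
Month 2: interest €148.83; balance after payment €5,962.98.
Month 3: interest €133.17; balance after payment €5,246.16.
Month 4: interest €117.16; balance after payment €4,513.32.
Month 5: interest €100.80; balance after payment €3,764.12.

€3,764.12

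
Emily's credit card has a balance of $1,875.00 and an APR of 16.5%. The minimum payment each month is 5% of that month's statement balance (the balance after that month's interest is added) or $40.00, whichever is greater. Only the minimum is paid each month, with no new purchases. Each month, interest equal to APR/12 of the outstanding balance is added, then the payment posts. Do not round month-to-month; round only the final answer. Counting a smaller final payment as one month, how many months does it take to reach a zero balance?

Monthly rate r = 16.5%/12 = 1.375% = 0.01375.
While 5% of the post-interest balance exceeds $40.00, each month B ← (B·(1+r))·(1 − 0.05), i.e. B shrinks by the factor (1+r)·0.95 = 0.96306.
This holds for months 1–23. Entering month 24 the balance is $788.96; 5% of the post-interest balance is now below $40.00, so the flat $40.00 minimum applies from here.
From month 24 a fixed $40.00 at rate r clears $788.96 in 24 more payments. Total: 23 + 24 = 47 months.

47 months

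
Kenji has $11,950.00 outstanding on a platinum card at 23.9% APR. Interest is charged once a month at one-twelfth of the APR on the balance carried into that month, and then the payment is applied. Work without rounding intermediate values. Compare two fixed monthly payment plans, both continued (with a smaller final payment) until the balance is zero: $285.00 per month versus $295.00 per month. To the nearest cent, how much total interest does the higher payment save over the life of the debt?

$1,455.99

Monthly rate r = 23.9%/12 = 1.99167% = 0.0199167.
At $285.00/mo: n = ⌈−ln(1 − rB₀/P)/ln(1+r)⌉ = 92 payments (last $113.77); total interest = total paid − $11,950.00 = $14,098.77.
At $295.00/mo: 84 payments (last $107.78); total interest $12,642.78.
Interest saved = $14,098.77 − $12,642.78 = $1,455.99.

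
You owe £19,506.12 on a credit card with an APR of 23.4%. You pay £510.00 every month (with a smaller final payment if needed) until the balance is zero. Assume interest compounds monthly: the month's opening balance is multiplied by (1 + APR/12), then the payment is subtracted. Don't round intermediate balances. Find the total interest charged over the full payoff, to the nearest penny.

£16,665.86

Monthly rate r = 23.4%/12 = 1.95% = 0.0195.
Payoff takes n = ⌈−ln(1 − rB₀/P)/ln(1+r)⌉ = ⌈70.925⌉ = 71 payments; the last is £471.98.
Total paid = 70·£510.00 + £471.98 = £36,171.98.
Total interest = total paid − principal = £36,171.98 − £19,506.12 = £16,665.86.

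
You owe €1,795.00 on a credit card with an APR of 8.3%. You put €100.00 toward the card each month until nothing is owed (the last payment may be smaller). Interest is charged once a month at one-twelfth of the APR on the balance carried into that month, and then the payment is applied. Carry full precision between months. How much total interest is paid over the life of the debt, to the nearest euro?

Monthly rate r = 8.3%/12 = 0.691667% = 0.00691667.
Payoff takes n = ⌈−ln(1 − rB₀/P)/ln(1+r)⌉ = ⌈19.232⌉ = 20 payments; the last is €23.29.
Total paid = 19·€100.00 + €23.29 = €1,923.29.
Total interest = total paid − principal = €1,923.29 − €1,795.00 = €128.29.

€128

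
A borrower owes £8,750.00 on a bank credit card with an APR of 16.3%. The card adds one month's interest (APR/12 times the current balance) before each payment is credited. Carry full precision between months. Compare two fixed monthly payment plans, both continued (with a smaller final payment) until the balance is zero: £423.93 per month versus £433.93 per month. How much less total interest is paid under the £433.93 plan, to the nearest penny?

£43.71

Monthly rate r = 16.3%/12 = 1.35833% = 0.0135833.
At £423.93/mo: n = ⌈−ln(1 − rB₀/P)/ln(1+r)⌉ = 25 payments (last £164.14); total interest = total paid − £8,750.00 = £1,588.46.
At £433.93/mo: 24 payments (last £314.36); total interest £1,544.75.
Interest saved = £1,588.46 − £1,544.75 = £43.71.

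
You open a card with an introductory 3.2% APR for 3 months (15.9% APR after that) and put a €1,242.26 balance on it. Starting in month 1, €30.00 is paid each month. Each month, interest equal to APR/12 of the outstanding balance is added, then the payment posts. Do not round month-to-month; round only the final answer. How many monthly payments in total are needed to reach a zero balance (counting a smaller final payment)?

58 months

Promo months 1–3 at r₀ = 3.2%/12 = 0.00266667; months 4+ at r₁ = 15.9%/12 = 0.01325.
After month 3: iterate B ← B·(1+r₀) − €30.00 for 3 months → €1,161.98.
Then at r₁ with €30.00/mo: n₂ = −ln(1 − r₁·B/P)/ln(1+r₁) ≈ 54.69 → 55 more payments.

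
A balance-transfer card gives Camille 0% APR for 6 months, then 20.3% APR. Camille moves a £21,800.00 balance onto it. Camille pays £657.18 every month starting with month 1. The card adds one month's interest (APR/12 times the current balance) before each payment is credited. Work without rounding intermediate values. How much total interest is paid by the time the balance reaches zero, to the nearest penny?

£6,259.17

Promo months 1–6 at r₀ = 0%/12 = 0; months 7+ at r₁ = 20.3%/12 = 0.0169167.
After month 6 (no interest yet): B = £21,800.00 − 6·£657.18 = £17,856.92.
Then at r₁ with £657.18/mo: n₂ = −ln(1 − r₁·B/P)/ln(1+r₁) ≈ 36.69 → 37 more payments.
Total paid = 42·£657.18 + £457.61 = £28,059.17; interest = £28,059.17 − £21,800.00 = £6,259.17.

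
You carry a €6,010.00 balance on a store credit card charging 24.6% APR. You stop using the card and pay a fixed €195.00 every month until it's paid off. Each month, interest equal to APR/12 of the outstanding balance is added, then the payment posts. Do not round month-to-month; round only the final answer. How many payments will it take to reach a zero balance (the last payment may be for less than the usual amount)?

50 months

Monthly rate r = 24.6%/12 = 2.05% = 0.0205.
Recurrence: B ← B·(1+r) − €195.00.
Month 1: interest €123.20; balance after payment €5,938.20.
Month 2: interest €121.73; balance after payment €5,864.94.
Closed form: n = −ln(1 − rB₀/P)/ln(1+r) = −ln(0.36818)/ln(1.0205) ≈ 49.239, so the balance reaches zero during payment 50.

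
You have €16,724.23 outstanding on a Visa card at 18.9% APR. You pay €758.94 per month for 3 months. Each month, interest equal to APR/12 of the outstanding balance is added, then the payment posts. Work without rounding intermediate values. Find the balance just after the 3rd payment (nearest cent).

Monthly rate r = 18.9%/12 = 1.575% = 0.01575.
Each month: B ← B·(1+r) − €758.94.
Month 1: interest €263.41; balance after payment €16,228.70.
Month 2: interest €255.60; balance after payment €15,725.36.
Month 3: interest €247.67; balance after payment €15,214.09.

€15,214.09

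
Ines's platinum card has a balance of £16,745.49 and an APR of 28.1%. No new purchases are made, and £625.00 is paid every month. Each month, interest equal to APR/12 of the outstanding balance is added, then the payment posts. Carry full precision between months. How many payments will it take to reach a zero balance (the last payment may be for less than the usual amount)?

Monthly rate r = 28.1%/12 = 2.34167% = 0.0234167.
Recurrence: B ← B·(1+r) − £625.00.
Month 1: interest £392.12; balance after payment £16,512.61.
Month 2: interest £386.67; balance after payment £16,274.28.
Closed form: n = −ln(1 − rB₀/P)/ln(1+r) = −ln(0.3726)/ln(1.02342) ≈ 42.652, so the balance reaches zero during payment 43.

43 months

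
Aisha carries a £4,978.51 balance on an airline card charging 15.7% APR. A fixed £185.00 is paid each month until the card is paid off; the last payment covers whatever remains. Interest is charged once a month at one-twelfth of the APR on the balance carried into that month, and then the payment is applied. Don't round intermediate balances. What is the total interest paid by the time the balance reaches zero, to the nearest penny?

£1,198.56

Monthly rate r = 15.7%/12 = 1.30833% = 0.0130833.
Payoff takes n = ⌈−ln(1 − rB₀/P)/ln(1+r)⌉ = ⌈33.388⌉ = 34 payments; the last is £72.07.
Total paid = 33·£185.00 + £72.07 = £6,177.07.
Total interest = total paid − principal = £6,177.07 − £4,978.51 = £1,198.56.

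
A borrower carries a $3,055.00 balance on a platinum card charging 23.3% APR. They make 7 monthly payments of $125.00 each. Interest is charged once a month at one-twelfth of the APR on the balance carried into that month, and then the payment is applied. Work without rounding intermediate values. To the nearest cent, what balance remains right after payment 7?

$2,567.56

Monthly rate r = 23.3%/12 = 1.94167% = 0.0194167.
Each month: B ← B·(1+r) − $125.00.
Month 1: interest $59.32; balance after payment $2,989.32.
Month 2: interest $58.04; balance after payment $2,922.36.
Month 3: interest $56.74; balance after payment $2,854.10.
Month 4: interest $55.42; balance after payment $2,784.52.
Month 5: interest $54.07; balance after payment $2,713.59.
Month 6: interest $52.69; balance after payment $2,641.28.
Month 7: interest $51.28; balance after payment $2,567.56.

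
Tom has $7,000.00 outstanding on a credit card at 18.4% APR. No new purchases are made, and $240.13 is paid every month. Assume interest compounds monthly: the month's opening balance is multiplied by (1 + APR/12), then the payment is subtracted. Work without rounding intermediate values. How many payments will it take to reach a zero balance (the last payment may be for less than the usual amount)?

39 months

Monthly rate r = 18.4%/12 = 1.53333% = 0.0153333.
Recurrence: B ← B·(1+r) − $240.13.
Month 1: interest $107.33; balance after payment $6,867.20.
Month 2: interest $105.30; balance after payment $6,732.37.
Closed form: n = −ln(1 − rB₀/P)/ln(1+r) = −ln(0.55302)/ln(1.01533) ≈ 38.928, so the balance reaches zero during payment 39.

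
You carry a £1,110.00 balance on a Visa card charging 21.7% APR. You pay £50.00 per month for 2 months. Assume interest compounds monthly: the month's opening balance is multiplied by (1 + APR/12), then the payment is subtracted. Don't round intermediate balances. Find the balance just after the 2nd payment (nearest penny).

£1,049.60

Monthly rate r = 21.7%/12 = 1.80833% = 0.0180833.
Each month: B ← B·(1+r) − £50.00.
Month 1: interest £20.07; balance after payment £1,080.07.
Month 2: interest £19.53; balance after payment £1,049.60.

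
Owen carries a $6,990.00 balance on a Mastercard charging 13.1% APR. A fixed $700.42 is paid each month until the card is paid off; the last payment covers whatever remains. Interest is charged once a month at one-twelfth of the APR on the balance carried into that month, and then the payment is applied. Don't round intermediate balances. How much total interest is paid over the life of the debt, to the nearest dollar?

Monthly rate r = 13.1%/12 = 1.09167% = 0.0109167.
Payoff takes n = ⌈−ln(1 − rB₀/P)/ln(1+r)⌉ = ⌈10.624⌉ = 11 payments; the last is $437.91.
Total paid = 10·$700.42 + $437.91 = $7,442.11.
Total interest = total paid − principal = $7,442.11 − $6,990.00 = $452.11.

$452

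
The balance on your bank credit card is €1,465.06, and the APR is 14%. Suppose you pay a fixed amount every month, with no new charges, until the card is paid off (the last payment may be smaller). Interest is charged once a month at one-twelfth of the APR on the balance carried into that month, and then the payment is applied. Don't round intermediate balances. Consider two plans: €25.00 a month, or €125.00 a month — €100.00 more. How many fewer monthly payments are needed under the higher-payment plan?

Monthly rate r = 14%/12 = 1.16667% = 0.0116667.
At €25.00/mo: n = ⌈−ln(1 − rB₀/P)/ln(1+r)⌉ = 100 payments (last €5.92); total interest = total paid − €1,465.06 = €1,015.86.
At €125.00/mo: 13 payments (last €84.74); total interest €119.68.
Payments saved = 100 − 13 = 87.

87 fewer payments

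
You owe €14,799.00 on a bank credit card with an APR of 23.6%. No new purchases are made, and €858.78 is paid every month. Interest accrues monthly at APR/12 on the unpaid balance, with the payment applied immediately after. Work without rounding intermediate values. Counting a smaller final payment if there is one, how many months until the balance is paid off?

Monthly rate r = 23.6%/12 = 1.96667% = 0.0196667.
Recurrence: B ← B·(1+r) − €858.78.
Month 1: interest €291.05; balance after payment €14,231.27.
Month 2: interest €279.88; balance after payment €13,652.37.
Closed form: n = −ln(1 − rB₀/P)/ln(1+r) = −ln(0.66109)/ln(1.01967) ≈ 21.250, so the balance reaches zero during payment 22.

22 months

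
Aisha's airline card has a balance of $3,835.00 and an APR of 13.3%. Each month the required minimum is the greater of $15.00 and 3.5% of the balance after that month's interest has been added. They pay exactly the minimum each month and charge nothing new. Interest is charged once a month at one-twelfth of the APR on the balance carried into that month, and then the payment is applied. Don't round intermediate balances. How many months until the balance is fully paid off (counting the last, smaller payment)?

124 months

Monthly rate r = 13.3%/12 = 1.10833% = 0.0110833.
While 3.5% of the post-interest balance exceeds $15.00, each month B ← (B·(1+r))·(1 − 0.035), i.e. B shrinks by the factor (1+r)·0.965 = 0.9757.
This holds for months 1–90. Entering month 91 the balance is $418.84; 3.5% of the post-interest balance is now below $15.00, so the flat $15.00 minimum applies from here.
From month 91 a fixed $15.00 at rate r clears $418.84 in 34 more payments. Total: 90 + 34 = 124 months.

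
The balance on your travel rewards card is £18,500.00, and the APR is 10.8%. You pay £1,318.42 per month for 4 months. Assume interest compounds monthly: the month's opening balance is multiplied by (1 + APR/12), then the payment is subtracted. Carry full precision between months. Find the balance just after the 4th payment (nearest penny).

Monthly rate r = 10.8%/12 = 0.9% = 0.009.
Each month: B ← B·(1+r) − £1,318.42.
Month 1: interest £166.50; balance after payment £17,348.08.
Month 2: interest £156.13; balance after payment £16,185.79.
Month 3: interest £145.67; balance after payment £15,013.04.
Month 4: interest £135.12; balance after payment £13,829.74.

£13,829.74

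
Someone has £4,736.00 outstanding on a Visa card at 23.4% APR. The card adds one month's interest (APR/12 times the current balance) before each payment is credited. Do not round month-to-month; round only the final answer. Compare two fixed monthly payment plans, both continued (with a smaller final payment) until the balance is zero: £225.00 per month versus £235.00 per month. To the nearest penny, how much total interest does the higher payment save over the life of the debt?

Monthly rate r = 23.4%/12 = 1.95% = 0.0195.
At £225.00/mo: n = ⌈−ln(1 − rB₀/P)/ln(1+r)⌉ = 28 payments (last £81.69); total interest = total paid − £4,736.00 = £1,420.69.
At £235.00/mo: 26 payments (last £199.82); total interest £1,338.82.
Interest saved = £1,420.69 − £1,338.82 = £81.87.

£81.87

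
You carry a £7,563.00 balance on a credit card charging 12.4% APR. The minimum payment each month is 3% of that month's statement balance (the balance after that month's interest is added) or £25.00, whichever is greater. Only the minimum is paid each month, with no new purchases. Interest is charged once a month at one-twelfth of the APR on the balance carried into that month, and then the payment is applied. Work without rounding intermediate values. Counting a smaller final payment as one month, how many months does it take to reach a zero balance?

151 months

Monthly rate r = 12.4%/12 = 1.03333% = 0.0103333.
While 3% of the post-interest balance exceeds £25.00, each month B ← (B·(1+r))·(1 − 0.03), i.e. B shrinks by the factor (1+r)·0.97 = 0.98002.
This holds for months 1–110. Entering month 111 the balance is £821.67; 3% of the post-interest balance is now below £25.00, so the flat £25.00 minimum applies from here.
From month 111 a fixed £25.00 at rate r clears £821.67 in 41 more payments. Total: 110 + 41 = 151 months.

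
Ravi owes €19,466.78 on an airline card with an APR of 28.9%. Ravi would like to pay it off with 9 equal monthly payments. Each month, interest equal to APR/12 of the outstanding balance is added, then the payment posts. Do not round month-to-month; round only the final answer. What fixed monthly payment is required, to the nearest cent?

€2,431.69

Monthly rate r = 28.9%/12 = 2.40833% = 0.0240833.
Level-payment amortization: P = B₀·r / (1 − (1+r)^(−n)) = 19466.78·0.0240833 / (1 − 1.02408^(−9)).
Denominator 1 − (1+r)^(−9) = 0.192797838.
P = 468.825 / 0.192797838 ≈ 2431.69.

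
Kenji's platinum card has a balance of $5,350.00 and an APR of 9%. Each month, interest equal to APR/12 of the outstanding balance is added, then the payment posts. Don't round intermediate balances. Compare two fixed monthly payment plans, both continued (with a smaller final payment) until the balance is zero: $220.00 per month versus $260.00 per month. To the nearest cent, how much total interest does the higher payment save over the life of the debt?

$95.97

Monthly rate r = 9%/12 = 0.75% = 0.0075.
At $220.00/mo: n = ⌈−ln(1 − rB₀/P)/ln(1+r)⌉ = 27 payments (last $208.88); total interest = total paid − $5,350.00 = $578.88.
At $260.00/mo: 23 payments (last $112.91); total interest $482.91.
Interest saved = $578.88 − $482.91 = $95.97.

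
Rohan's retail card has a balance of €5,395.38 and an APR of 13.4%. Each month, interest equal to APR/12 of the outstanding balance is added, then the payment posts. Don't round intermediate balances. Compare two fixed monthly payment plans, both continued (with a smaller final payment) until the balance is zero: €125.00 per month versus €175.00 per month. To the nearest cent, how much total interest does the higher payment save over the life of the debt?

€753.54

Monthly rate r = 13.4%/12 = 1.11667% = 0.0111667.
At €125.00/mo: n = ⌈−ln(1 − rB₀/P)/ln(1+r)⌉ = 60 payments (last €29.09); total interest = total paid − €5,395.38 = €2,008.71.
At €175.00/mo: 39 payments (last €0.55); total interest €1,255.17.
Interest saved = €2,008.71 − €1,255.17 = €753.54.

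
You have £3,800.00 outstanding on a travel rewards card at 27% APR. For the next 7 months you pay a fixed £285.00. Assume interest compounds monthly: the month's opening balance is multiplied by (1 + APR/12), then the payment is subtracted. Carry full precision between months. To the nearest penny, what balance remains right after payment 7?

£2,305.62

Monthly rate r = 27%/12 = 2.25% = 0.0225.
Each month: B ← B·(1+r) − £285.00.
Month 1: interest £85.50; balance after payment £3,600.50.
Month 2: interest £81.01; balance after payment £3,396.51.
Month 3: interest £76.42; balance after payment £3,187.93.
Month 4: interest £71.73; balance after payment £2,974.66.
Month 5: interest £66.93; balance after payment £2,756.59.
Month 6: interest £62.02; balance after payment £2,533.61.
Month 7: interest £57.01; balance after payment £2,305.62.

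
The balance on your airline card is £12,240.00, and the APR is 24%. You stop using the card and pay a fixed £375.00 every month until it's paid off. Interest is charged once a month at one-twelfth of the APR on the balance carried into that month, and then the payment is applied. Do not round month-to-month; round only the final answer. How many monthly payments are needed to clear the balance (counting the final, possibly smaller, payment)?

Monthly rate r = 24%/12 = 2% = 0.02.
Recurrence: B ← B·(1+r) − £375.00.
Month 1: interest £244.80; balance after payment £12,109.80.
Month 2: interest £242.20; balance after payment £11,977.00.
Closed form: n = −ln(1 − rB₀/P)/ln(1+r) = −ln(0.3472)/ln(1.02) ≈ 53.420, so the balance reaches zero during payment 54.

54 months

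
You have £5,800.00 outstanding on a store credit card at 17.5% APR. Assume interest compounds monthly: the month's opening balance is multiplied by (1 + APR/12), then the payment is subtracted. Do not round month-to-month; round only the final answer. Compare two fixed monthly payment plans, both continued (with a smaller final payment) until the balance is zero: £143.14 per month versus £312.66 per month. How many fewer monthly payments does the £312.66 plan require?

Monthly rate r = 17.5%/12 = 1.45833% = 0.0145833.
At £143.14/mo: n = ⌈−ln(1 − rB₀/P)/ln(1+r)⌉ = 62 payments (last £105.68); total interest = total paid − £5,800.00 = £3,037.22.
At £312.66/mo: 22 payments (last £246.48); total interest £1,012.34.
Payments saved = 62 − 22 = 40.

40 fewer payments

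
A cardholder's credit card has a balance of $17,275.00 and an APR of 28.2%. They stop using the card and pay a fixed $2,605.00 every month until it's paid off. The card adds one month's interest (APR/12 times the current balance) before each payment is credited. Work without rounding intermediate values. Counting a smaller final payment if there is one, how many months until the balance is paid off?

Monthly rate r = 28.2%/12 = 2.35% = 0.0235.
Recurrence: B ← B·(1+r) − $2,605.00.
Month 1: interest $405.96; balance after payment $15,075.96.
Month 2: interest $354.29; balance after payment $12,825.25.
Closed form: n = −ln(1 − rB₀/P)/ln(1+r) = −ln(0.84416)/ln(1.0235) ≈ 7.293, so the balance reaches zero during payment 8.

8 payments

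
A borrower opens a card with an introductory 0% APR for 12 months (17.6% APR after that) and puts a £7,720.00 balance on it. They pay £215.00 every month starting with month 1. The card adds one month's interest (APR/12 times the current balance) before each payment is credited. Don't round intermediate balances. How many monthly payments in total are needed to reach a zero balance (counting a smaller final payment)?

42 months

Promo months 1–12 at r₀ = 0%/12 = 0; months 13+ at r₁ = 17.6%/12 = 0.0146667.
After month 12 (no interest yet): B = £7,720.00 − 12·£215.00 = £5,140.00.
Then at r₁ with £215.00/mo: n₂ = −ln(1 − r₁·B/P)/ln(1+r₁) ≈ 29.65 → 30 more payments.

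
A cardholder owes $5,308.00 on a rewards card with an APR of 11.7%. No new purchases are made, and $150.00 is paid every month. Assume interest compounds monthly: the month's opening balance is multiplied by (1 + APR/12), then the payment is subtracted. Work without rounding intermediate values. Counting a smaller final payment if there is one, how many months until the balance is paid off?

Monthly rate r = 11.7%/12 = 0.975% = 0.00975.
Recurrence: B ← B·(1+r) − $150.00.
Month 1: interest $51.75; balance after payment $5,209.75.
Month 2: interest $50.80; balance after payment $5,110.55.
Closed form: n = −ln(1 − rB₀/P)/ln(1+r) = −ln(0.65498)/ln(1.00975) ≈ 43.611, so the balance reaches zero during payment 44.

44 payments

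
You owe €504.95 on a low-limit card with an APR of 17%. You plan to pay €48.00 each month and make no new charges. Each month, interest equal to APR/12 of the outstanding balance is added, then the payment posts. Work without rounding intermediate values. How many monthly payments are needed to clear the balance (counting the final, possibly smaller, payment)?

Monthly rate r = 17%/12 = 1.41667% = 0.0141667.
Recurrence: B ← B·(1+r) − €48.00.
Month 1: interest €7.15; balance after payment €464.10.
Month 2: interest €6.57; balance after payment €422.68.
Closed form: n = −ln(1 − rB₀/P)/ln(1+r) = −ln(0.85097)/ln(1.01417) ≈ 11.472, so the balance reaches zero during payment 12.

12 months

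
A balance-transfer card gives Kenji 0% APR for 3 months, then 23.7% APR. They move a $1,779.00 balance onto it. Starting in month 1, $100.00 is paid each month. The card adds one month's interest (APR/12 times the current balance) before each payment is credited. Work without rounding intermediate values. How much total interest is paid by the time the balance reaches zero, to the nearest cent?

Promo months 1–3 at r₀ = 0%/12 = 0; months 4+ at r₁ = 23.7%/12 = 0.01975.
After month 3 (no interest yet): B = $1,779.00 − 3·$100.00 = $1,479.00.
Then at r₁ with $100.00/mo: n₂ = −ln(1 − r₁·B/P)/ln(1+r₁) ≈ 17.66 → 18 more payments.
Total paid = 20·$100.00 + $66.58 = $2,066.58; interest = $2,066.58 − $1,779.00 = $287.58.

$287.58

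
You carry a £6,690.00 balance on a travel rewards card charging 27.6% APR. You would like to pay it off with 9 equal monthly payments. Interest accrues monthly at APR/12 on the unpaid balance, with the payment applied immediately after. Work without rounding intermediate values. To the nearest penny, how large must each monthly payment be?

£831.41

Monthly rate r = 27.6%/12 = 2.3% = 0.023.
Level-payment amortization: P = B₀·r / (1 − (1+r)^(−n)) = 6690.00·0.023 / (1 − 1.023^(−9)).
Denominator 1 − (1+r)^(−9) = 0.185071894.
P = 153.87 / 0.185071894 ≈ 831.41.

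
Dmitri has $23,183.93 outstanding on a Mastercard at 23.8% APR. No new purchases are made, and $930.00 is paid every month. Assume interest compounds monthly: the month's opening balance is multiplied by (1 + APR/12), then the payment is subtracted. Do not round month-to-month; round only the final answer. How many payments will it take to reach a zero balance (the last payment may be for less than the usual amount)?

35 months

Monthly rate r = 23.8%/12 = 1.98333% = 0.0198333.
Recurrence: B ← B·(1+r) − $930.00.
Month 1: interest $459.81; balance after payment $22,713.74.
Month 2: interest $450.49; balance after payment $22,234.23.
Closed form: n = −ln(1 − rB₀/P)/ln(1+r) = −ln(0.50558)/ln(1.01983) ≈ 34.729, so the balance reaches zero during payment 35.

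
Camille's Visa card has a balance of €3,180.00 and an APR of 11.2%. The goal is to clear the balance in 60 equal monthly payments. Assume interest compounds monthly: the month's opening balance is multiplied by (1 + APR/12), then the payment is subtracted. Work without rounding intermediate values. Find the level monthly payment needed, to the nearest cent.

Monthly rate r = 11.2%/12 = 0.933333% = 0.00933333.
Level-payment amortization: P = B₀·r / (1 − (1+r)^(−n)) = 3180.00·0.00933333 / (1 − 1.00933^(−60)).
Denominator 1 − (1+r)^(−60) = 0.427305472.
P = 29.68 / 0.427305472 ≈ 69.46.

€69.46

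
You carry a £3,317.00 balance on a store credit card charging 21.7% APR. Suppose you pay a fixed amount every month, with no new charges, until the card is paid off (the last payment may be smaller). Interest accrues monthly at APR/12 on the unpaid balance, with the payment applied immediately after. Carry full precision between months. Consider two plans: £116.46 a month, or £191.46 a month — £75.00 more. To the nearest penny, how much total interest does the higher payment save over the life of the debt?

Monthly rate r = 21.7%/12 = 1.80833% = 0.0180833.
At £116.46/mo: n = ⌈−ln(1 − rB₀/P)/ln(1+r)⌉ = 41 payments (last £44.65); total interest = total paid − £3,317.00 = £1,386.05.
At £191.46/mo: 21 payments (last £186.01); total interest £698.21.
Interest saved = £1,386.05 − £698.21 = £687.84.

£687.84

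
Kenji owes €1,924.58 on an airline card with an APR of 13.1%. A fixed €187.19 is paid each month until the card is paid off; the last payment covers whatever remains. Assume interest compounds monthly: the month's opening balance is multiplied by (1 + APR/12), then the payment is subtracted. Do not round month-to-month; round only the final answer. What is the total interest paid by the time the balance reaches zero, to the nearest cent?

€127.99

Monthly rate r = 13.1%/12 = 1.09167% = 0.0109167.
Payoff takes n = ⌈−ln(1 − rB₀/P)/ln(1+r)⌉ = ⌈10.965⌉ = 11 payments; the last is €180.67.
Total paid = 10·€187.19 + €180.67 = €2,052.57.
Total interest = total paid − principal = €2,052.57 − €1,924.58 = €127.99.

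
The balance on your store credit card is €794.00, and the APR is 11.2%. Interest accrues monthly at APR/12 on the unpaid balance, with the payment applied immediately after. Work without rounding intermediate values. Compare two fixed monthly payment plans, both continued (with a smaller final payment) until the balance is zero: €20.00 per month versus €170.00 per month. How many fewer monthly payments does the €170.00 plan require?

Monthly rate r = 11.2%/12 = 0.933333% = 0.00933333.
At €20.00/mo: n = ⌈−ln(1 − rB₀/P)/ln(1+r)⌉ = 50 payments (last €16.53); total interest = total paid − €794.00 = €202.53.
At €170.00/mo: 5 payments (last €135.74); total interest €21.74.
Payments saved = 50 − 5 = 45.

45 fewer payments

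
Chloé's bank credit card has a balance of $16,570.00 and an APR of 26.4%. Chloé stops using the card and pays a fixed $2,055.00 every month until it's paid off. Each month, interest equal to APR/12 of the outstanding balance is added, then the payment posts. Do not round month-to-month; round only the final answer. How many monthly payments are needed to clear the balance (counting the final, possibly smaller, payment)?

Monthly rate r = 26.4%/12 = 2.2% = 0.022.
Recurrence: B ← B·(1+r) − $2,055.00.
Month 1: interest $364.54; balance after payment $14,879.54.
Month 2: interest $327.35; balance after payment $13,151.89.
Closed form: n = −ln(1 − rB₀/P)/ln(1+r) = −ln(0.82261)/ln(1.022) ≈ 8.973, so the balance reaches zero during payment 9.

9 payments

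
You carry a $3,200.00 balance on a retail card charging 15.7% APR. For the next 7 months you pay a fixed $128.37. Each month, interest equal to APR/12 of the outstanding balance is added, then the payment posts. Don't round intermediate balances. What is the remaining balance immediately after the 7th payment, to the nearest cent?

Monthly rate r = 15.7%/12 = 1.30833% = 0.0130833.
Each month: B ← B·(1+r) − $128.37.
Month 1: interest $41.87; balance after payment $3,113.50.
Month 2: interest $40.73; balance after payment $3,025.86.
Month 3: interest $39.59; balance after payment $2,937.08.
Month 4: interest $38.43; balance after payment $2,847.14.
Month 5: interest $37.25; balance after payment $2,756.02.
Month 6: interest $36.06; balance after payment $2,663.70.
Month 7: interest $34.85; balance after payment $2,570.18.

$2,570.18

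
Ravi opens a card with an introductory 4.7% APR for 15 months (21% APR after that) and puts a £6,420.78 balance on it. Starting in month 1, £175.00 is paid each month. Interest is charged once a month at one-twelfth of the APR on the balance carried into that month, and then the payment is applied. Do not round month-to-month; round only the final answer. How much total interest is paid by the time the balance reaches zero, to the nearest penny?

£1,544.61

Promo months 1–15 at r₀ = 4.7%/12 = 0.00391667; months 16+ at r₁ = 21%/12 = 0.0175.
After month 15: iterate B ← B·(1+r₀) − £175.00 for 15 months → £4,110.32.
Then at r₁ with £175.00/mo: n₂ = −ln(1 − r₁·B/P)/ln(1+r₁) ≈ 30.51 → 31 more payments.
Total paid = 45·£175.00 + £90.39 = £7,965.39; interest = £7,965.39 − £6,420.78 = £1,544.61.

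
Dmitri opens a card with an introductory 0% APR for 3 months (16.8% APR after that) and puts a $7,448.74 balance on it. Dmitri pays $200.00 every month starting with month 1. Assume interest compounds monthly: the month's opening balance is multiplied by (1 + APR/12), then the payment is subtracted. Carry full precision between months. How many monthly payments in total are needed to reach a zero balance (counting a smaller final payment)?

50 payments

Promo months 1–3 at r₀ = 0%/12 = 0; months 4+ at r₁ = 16.8%/12 = 0.014.
After month 3 (no interest yet): B = $7,448.74 − 3·$200.00 = $6,848.74.
Then at r₁ with $200.00/mo: n₂ = −ln(1 − r₁·B/P)/ln(1+r₁) ≈ 46.95 → 47 more payments.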